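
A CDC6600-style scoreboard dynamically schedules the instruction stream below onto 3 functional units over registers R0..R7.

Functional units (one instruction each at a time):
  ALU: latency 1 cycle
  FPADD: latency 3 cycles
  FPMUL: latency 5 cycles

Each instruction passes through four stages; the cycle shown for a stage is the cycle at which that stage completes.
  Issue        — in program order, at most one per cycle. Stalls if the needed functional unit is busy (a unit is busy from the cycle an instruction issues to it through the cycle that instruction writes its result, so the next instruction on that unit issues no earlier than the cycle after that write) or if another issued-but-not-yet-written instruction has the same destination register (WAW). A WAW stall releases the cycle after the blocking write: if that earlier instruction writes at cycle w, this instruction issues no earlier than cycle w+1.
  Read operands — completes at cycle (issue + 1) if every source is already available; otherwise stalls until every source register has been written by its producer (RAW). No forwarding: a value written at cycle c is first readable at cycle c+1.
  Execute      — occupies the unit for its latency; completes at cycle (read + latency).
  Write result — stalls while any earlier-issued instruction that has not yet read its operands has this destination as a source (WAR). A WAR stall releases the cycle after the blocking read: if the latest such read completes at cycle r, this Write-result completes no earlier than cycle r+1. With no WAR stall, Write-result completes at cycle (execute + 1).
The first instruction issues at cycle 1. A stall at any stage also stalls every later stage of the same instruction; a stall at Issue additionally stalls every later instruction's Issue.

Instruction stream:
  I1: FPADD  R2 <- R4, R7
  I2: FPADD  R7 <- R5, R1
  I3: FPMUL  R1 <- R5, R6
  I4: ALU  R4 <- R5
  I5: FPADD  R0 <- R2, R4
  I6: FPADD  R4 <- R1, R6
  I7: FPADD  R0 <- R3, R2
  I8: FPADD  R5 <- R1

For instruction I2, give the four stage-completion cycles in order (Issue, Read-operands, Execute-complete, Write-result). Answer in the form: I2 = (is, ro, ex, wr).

[1] issue I1 (FPADD)
[2] I1 read-ops
[5] I1 finished on FPADD
[6] I1→R2
[7] issue I2 (FPADD)
[8] I2 read-ops; issue I3 (FPMUL)
[9] I3 read-ops; issue I4 (ALU)
[10] I4 read-ops
[11] I2 finished on FPADD; I4 finished on ALU
[12] I2→R7; I4→R4
[13] issue I5 (FPADD)
[14] I3 finished on FPMUL; I5 read-ops
[15] I3→R1
[17] I5 finished on FPADD
[18] I5→R0
[19] issue I6 (FPADD)
[20] I6 read-ops
[23] I6 finished on FPADD
[24] I6→R4
[25] issue I7 (FPADD)
[26] I7 read-ops
[29] I7 finished on FPADD
[30] I7→R0
[31] issue I8 (FPADD)
[32] I8 read-ops
[35] I8 finished on FPADD
[36] I8→R5

I2 = (7, 8, 11, 12)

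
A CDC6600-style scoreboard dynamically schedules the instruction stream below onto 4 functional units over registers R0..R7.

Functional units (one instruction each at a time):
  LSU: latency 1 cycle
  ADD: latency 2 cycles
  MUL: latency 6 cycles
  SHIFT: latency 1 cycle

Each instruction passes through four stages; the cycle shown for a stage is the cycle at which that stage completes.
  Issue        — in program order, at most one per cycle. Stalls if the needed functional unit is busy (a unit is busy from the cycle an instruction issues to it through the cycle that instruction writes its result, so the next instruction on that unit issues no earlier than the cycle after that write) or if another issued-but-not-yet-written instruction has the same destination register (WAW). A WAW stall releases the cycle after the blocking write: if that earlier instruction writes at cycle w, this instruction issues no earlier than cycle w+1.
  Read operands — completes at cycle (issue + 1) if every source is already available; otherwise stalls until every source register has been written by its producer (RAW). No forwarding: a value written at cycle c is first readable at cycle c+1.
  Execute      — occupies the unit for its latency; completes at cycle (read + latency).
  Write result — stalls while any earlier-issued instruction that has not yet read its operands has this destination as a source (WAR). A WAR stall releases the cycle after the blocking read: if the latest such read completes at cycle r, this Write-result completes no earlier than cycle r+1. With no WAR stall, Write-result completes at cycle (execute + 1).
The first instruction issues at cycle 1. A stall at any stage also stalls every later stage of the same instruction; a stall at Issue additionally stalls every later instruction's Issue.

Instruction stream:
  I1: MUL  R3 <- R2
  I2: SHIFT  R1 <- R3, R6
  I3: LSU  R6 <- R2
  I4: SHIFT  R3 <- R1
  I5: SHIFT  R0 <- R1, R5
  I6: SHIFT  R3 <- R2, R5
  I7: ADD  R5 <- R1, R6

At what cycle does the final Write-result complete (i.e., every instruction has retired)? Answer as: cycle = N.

cycle = 26

1) issue 1, read 2, done 8, write 9
2) issue 2, read 10, done 11, write 12  <RAW R3: wait I1 write@9>
3) issue 3, read 4, done 5, write 11  <WAR R6: wait I2 read@10>
4) issue 13, read 14, done 15, write 16  <struct: SHIFT busy until I2 writes@12>
5) issue 17, read 18, done 19, write 20  <struct: SHIFT busy until I4 writes@16>
6) issue 21, read 22, done 23, write 24  <struct: SHIFT busy until I5 writes@20>
7) issue 22, read 23, done 25, write 26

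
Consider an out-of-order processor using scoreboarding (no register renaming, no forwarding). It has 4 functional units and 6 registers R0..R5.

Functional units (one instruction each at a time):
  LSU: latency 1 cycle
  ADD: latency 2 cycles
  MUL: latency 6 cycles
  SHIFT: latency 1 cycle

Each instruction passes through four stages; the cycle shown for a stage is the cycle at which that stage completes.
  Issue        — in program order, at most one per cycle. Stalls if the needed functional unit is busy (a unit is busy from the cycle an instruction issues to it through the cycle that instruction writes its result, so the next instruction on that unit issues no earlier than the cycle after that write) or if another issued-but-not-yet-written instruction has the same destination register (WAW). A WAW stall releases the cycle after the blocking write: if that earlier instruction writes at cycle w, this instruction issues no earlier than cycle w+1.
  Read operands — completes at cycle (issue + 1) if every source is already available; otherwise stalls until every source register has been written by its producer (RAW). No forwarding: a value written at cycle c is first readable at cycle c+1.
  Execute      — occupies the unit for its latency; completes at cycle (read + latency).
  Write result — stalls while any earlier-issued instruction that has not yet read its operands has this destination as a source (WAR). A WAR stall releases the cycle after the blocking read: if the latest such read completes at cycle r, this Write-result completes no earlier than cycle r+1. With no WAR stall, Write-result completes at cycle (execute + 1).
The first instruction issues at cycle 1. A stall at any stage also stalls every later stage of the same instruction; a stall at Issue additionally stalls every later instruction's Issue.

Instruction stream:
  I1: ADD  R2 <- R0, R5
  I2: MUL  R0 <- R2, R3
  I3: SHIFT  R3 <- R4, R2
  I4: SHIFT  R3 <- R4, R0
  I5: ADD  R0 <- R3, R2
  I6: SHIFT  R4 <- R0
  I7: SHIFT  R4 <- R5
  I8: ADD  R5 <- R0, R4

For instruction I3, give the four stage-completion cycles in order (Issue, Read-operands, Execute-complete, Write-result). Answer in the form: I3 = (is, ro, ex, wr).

I3 = (3, 6, 7, 8)

c1: I1→ADD
c2: I1 RO · I2→MUL
c3: I3→SHIFT
c4: I1 EX
c5: I1 WR R2
c6: I2 RO · I3 RO
c7: I3 EX
c8: I3 WR R3
c9: I4→SHIFT
c12: I2 EX
c13: I2 WR R0
c14: I4 RO · I5→ADD
c15: I4 EX
c16: I4 WR R3
c17: I5 RO · I6→SHIFT
c19: I5 EX
c20: I5 WR R0
c21: I6 RO
c22: I6 EX
c23: I6 WR R4
c24: I7→SHIFT
c25: I7 RO · I8→ADD
c26: I7 EX
c27: I7 WR R4
c28: I8 RO
c30: I8 EX
c31: I8 WR R5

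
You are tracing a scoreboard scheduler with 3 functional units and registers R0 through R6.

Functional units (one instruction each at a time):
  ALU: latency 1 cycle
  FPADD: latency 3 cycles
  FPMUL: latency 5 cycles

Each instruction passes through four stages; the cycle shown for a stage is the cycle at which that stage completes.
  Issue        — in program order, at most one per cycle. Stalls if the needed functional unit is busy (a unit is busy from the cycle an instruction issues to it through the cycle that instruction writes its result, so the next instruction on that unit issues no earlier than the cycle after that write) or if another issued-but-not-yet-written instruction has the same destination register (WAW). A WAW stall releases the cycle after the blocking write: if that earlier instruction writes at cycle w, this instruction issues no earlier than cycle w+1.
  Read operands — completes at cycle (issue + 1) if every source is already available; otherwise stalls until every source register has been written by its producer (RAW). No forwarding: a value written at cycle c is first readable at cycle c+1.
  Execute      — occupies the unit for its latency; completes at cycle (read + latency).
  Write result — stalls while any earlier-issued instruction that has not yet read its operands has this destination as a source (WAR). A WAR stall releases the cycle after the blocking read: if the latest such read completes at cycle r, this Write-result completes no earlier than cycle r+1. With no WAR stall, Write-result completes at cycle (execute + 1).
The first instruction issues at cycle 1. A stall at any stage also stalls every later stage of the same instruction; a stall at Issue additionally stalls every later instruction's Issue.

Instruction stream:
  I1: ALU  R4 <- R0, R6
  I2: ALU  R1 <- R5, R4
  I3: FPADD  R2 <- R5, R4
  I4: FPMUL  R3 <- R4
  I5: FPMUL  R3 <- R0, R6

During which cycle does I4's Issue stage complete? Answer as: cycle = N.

cycle = 7

  I1 | 1 | 2 | 3 | 4
  I2 | 5 | 6 | 7 | 8   struct: ALU busy until I1 writes@4
  I3 | 6 | 7 | 10 | 11
  I4 | 7 | 8 | 13 | 14
  I5 | 15 | 16 | 21 | 22   struct: FPMUL busy until I4 writes@14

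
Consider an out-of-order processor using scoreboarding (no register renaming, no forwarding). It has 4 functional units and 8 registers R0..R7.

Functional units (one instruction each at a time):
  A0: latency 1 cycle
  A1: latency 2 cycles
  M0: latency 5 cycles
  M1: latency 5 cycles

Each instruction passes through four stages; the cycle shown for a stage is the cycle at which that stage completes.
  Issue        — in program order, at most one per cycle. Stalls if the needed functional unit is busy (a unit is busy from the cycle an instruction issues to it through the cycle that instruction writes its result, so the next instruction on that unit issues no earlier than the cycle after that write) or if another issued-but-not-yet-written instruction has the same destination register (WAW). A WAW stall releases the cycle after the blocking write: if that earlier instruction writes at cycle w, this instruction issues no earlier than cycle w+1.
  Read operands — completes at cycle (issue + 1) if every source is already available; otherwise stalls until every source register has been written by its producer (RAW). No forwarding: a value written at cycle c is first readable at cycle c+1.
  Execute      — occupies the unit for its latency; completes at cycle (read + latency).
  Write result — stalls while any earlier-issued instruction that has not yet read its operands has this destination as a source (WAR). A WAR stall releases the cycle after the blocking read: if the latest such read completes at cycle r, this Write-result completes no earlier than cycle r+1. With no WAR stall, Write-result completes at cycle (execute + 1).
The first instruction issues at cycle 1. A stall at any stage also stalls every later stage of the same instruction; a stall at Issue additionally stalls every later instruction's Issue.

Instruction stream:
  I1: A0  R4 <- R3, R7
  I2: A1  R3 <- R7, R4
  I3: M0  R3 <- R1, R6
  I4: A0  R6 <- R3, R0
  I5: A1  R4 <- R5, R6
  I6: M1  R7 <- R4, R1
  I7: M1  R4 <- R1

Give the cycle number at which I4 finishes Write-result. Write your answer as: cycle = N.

cycle = 19

I1 -> (1, 2, 3, 4)
I2 -> (2, 5, 7, 8)  // RAW R4: wait I1 write@4
I3 -> (9, 10, 15, 16)  // WAW R3: wait I2 write@8
I4 -> (10, 17, 18, 19)  // RAW R3: wait I3 write@16
I5 -> (11, 20, 22, 23)  // RAW R6: wait I4 write@19
I6 -> (12, 24, 29, 30)  // RAW R4: wait I5 write@23
I7 -> (31, 32, 37, 38)  // struct: M1 busy until I6 writes@30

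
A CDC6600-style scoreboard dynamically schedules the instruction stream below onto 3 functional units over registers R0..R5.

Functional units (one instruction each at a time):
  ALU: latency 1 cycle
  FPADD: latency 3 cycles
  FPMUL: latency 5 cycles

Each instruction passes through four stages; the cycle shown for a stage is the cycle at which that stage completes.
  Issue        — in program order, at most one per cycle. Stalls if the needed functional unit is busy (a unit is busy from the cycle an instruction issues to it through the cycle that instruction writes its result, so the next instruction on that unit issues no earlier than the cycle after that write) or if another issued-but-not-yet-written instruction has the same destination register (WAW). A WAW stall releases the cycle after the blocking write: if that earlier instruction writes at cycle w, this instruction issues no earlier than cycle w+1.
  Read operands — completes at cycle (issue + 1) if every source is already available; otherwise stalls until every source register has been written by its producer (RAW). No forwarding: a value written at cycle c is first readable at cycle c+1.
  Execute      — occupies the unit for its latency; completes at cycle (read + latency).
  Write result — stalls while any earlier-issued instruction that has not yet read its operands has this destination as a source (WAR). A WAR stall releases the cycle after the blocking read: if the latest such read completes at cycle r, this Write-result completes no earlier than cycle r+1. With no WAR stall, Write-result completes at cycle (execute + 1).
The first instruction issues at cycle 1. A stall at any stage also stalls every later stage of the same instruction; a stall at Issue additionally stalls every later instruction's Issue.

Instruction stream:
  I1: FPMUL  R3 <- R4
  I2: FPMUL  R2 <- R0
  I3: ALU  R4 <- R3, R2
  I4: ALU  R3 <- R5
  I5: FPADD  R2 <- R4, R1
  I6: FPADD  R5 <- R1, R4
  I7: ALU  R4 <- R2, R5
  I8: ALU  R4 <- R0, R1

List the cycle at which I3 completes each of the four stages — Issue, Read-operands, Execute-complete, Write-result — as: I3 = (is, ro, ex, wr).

1) issue 1, read 2, done 7, write 8
2) issue 9, read 10, done 15, write 16  <struct: FPMUL busy until I1 writes@8>
3) issue 10, read 17, done 18, write 19  <RAW R2: wait I2 write@16>
4) issue 20, read 21, done 22, write 23  <struct: ALU busy until I3 writes@19>
5) issue 21, read 22, done 25, write 26
6) issue 27, read 28, done 31, write 32  <struct: FPADD busy until I5 writes@26>
7) issue 28, read 33, done 34, write 35  <RAW R5: wait I6 write@32>
8) issue 36, read 37, done 38, write 39  <struct: ALU busy until I7 writes@35>

I3 = (10, 17, 18, 19)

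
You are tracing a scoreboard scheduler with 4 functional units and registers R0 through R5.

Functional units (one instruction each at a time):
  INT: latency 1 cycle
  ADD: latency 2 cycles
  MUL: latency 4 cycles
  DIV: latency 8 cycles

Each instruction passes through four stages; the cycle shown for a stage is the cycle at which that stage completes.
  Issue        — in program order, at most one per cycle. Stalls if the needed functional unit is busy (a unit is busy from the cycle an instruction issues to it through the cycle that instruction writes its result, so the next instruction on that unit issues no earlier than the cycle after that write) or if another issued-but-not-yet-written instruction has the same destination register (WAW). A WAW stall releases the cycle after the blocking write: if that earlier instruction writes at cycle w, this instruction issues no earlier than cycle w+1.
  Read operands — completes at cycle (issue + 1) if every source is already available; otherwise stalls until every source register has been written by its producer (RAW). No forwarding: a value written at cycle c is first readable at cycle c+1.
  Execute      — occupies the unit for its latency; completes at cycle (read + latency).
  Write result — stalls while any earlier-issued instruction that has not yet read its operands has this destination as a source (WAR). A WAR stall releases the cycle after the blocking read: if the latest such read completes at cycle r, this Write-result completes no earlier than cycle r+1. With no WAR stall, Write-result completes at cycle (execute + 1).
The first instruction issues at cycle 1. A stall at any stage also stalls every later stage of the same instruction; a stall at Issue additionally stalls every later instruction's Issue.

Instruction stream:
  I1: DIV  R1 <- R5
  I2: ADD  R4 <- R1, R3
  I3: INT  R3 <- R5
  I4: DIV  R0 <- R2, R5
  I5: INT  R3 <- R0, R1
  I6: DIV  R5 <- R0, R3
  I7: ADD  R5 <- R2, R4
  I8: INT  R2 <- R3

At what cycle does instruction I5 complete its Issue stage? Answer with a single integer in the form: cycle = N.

cycle = 14

c1: I1 issues→DIV
c2: I1 reads, I2 issues→ADD
c3: I3 issues→INT
c4: I3 reads
c5: I3 exec-done
c10: I1 exec-done
c11: I1 writes R1
c12: I2 reads, I4 issues→DIV
c13: I3 writes R3, I4 reads
c14: I2 exec-done, I5 issues→INT
c15: I2 writes R4
c21: I4 exec-done
c22: I4 writes R0
c23: I5 reads, I6 issues→DIV
c24: I5 exec-done
c25: I5 writes R3
c26: I6 reads
c34: I6 exec-done
c35: I6 writes R5
c36: I7 issues→ADD
c37: I7 reads, I8 issues→INT
c38: I8 reads
c39: I7 exec-done, I8 exec-done
c40: I7 writes R5, I8 writes R2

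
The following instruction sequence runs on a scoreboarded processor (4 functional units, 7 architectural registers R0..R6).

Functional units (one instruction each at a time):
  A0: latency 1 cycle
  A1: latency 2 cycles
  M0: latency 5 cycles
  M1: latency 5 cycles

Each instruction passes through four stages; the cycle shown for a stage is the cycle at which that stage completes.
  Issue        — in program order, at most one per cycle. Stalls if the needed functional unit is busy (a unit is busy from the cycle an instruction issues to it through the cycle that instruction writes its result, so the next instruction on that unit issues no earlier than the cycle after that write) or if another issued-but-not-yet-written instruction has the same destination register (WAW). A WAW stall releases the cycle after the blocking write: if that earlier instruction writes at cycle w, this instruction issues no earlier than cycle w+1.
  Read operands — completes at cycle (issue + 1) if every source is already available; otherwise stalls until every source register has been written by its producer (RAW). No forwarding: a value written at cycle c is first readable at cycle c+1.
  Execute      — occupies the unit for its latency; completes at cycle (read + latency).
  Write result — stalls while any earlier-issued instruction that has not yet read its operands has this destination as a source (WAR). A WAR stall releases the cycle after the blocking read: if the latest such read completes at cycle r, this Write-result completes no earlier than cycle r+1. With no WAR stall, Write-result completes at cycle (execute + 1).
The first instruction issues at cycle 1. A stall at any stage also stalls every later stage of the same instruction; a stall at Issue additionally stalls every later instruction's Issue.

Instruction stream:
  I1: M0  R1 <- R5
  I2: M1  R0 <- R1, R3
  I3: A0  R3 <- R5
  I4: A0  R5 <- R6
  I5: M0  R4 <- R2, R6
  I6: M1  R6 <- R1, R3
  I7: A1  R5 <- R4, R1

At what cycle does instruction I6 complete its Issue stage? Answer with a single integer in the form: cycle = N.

I1  is:1  ro:2  ex:7  wr:8
I2  is:2  ro:9  ex:14  wr:15  — RAW R1: wait I1 write@8
I3  is:3  ro:4  ex:5  wr:10  — WAR R3: wait I2 read@9
I4  is:11  ro:12  ex:13  wr:14  — struct: A0 busy until I3 writes@10
I5  is:12  ro:13  ex:18  wr:19
I6  is:16  ro:17  ex:22  wr:23  — struct: M1 busy until I2 writes@15
I7  is:17  ro:20  ex:22  wr:23  — RAW R4: wait I5 write@19

cycle = 16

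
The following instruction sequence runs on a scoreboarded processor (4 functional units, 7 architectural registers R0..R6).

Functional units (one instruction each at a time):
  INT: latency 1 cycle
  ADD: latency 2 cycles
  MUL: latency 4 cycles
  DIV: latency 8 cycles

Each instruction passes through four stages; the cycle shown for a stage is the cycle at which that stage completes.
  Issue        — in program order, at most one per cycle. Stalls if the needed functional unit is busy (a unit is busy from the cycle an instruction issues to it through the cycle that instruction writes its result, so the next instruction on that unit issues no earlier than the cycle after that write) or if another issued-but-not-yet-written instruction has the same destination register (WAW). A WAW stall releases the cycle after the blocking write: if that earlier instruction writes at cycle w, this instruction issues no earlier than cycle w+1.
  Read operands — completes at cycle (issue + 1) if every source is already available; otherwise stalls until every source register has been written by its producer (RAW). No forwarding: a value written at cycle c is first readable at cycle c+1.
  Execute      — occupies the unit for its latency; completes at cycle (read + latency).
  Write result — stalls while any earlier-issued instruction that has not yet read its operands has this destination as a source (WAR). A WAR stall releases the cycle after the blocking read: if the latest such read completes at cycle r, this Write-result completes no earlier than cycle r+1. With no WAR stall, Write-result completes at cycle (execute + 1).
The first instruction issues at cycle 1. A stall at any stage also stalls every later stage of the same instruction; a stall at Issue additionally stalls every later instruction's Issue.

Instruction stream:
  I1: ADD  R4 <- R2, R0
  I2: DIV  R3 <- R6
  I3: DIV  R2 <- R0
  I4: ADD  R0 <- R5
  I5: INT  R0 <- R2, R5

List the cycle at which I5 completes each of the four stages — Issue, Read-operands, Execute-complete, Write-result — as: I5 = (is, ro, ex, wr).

I5 = (19, 24, 25, 26)

I1  is:1  ro:2  ex:4  wr:5
I2  is:2  ro:3  ex:11  wr:12
I3  is:13  ro:14  ex:22  wr:23  — struct: DIV busy until I2 writes@12
I4  is:14  ro:15  ex:17  wr:18
I5  is:19  ro:24  ex:25  wr:26  — WAW R0: wait I4 write@18, RAW R2: wait I3 write@23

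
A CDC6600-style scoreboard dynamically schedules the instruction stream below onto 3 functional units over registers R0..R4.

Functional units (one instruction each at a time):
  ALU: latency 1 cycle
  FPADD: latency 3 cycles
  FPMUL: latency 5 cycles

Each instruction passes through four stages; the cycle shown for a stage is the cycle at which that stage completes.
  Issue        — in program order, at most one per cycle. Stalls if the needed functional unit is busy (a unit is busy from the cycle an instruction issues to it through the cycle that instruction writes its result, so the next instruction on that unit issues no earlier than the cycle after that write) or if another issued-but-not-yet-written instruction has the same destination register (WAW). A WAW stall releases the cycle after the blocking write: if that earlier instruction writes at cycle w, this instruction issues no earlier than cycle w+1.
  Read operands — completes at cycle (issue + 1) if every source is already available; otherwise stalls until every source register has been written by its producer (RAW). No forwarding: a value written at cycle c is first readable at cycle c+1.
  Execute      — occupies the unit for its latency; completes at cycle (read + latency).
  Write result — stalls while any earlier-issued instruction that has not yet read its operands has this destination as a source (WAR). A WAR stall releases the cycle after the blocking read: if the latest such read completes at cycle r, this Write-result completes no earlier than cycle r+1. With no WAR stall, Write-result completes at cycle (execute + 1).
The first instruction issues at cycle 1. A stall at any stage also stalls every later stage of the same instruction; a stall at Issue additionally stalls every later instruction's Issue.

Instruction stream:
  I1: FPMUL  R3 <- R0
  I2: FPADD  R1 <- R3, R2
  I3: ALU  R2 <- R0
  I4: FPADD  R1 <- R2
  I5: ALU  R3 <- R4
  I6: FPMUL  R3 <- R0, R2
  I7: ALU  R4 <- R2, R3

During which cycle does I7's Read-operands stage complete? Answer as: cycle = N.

cycle = 27

I1 -> (1, 2, 7, 8)
I2 -> (2, 9, 12, 13)  // RAW R3: wait I1 write@8
I3 -> (3, 4, 5, 10)  // WAR R2: wait I2 read@9
I4 -> (14, 15, 18, 19)  // struct: FPADD busy until I2 writes@13
I5 -> (15, 16, 17, 18)
I6 -> (19, 20, 25, 26)  // WAW R3: wait I5 write@18
I7 -> (20, 27, 28, 29)  // RAW R3: wait I6 write@26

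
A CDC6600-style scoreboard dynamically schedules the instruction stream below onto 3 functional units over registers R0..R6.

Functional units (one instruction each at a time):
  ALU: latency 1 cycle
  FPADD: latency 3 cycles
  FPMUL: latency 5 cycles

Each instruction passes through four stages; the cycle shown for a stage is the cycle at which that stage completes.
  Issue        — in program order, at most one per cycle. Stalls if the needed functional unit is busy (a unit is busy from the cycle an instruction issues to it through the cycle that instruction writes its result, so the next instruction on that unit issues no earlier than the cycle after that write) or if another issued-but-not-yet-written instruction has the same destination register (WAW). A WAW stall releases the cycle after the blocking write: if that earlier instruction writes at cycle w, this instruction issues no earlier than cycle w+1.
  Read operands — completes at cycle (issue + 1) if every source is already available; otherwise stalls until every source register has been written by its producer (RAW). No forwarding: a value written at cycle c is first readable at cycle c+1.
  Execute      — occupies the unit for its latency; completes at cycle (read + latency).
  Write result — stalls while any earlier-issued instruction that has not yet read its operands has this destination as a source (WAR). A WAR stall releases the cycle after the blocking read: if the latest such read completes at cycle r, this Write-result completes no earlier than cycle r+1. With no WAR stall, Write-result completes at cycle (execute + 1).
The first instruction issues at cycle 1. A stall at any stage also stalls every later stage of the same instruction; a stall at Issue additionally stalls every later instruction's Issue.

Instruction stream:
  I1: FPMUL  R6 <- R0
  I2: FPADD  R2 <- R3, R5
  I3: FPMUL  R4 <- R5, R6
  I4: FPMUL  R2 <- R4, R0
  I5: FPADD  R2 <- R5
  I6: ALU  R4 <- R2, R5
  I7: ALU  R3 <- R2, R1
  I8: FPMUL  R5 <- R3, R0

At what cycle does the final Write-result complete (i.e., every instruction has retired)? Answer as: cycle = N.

1) issue 1, read 2, done 7, write 8
2) issue 2, read 3, done 6, write 7
3) issue 9, read 10, done 15, write 16  <struct: FPMUL busy until I1 writes@8>
4) issue 17, read 18, done 23, write 24  <struct: FPMUL busy until I3 writes@16>
5) issue 25, read 26, done 29, write 30  <WAW R2: wait I4 write@24>
6) issue 26, read 31, done 32, write 33  <RAW R2: wait I5 write@30>
7) issue 34, read 35, done 36, write 37  <struct: ALU busy until I6 writes@33>
8) issue 35, read 38, done 43, write 44  <RAW R3: wait I7 write@37>

cycle = 44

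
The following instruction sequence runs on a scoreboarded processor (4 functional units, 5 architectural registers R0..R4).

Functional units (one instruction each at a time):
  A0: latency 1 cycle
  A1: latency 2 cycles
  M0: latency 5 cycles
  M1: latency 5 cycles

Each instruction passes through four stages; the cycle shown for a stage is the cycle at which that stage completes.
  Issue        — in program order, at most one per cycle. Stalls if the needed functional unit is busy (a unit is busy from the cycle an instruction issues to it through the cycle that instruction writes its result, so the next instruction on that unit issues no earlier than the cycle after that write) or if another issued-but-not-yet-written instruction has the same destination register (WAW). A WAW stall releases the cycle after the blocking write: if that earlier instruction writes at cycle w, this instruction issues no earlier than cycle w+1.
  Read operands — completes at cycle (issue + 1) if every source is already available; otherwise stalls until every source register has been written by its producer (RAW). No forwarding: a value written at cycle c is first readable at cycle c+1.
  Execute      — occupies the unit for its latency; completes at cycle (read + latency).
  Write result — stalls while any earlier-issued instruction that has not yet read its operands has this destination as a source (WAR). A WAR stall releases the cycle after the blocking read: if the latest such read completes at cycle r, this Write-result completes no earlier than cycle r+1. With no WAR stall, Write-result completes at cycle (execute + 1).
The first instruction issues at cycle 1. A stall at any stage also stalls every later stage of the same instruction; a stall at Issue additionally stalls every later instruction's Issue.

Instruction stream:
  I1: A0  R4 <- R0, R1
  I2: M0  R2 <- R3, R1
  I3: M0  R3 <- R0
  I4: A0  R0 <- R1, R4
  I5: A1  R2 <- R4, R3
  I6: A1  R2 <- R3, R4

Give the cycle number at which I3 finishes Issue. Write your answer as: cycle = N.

cycle = 10

t=1  I1 dispatched to A0
t=2  I1 operands ready | I2 dispatched to M0
t=3  I1 complete | I2 operands ready
t=4  R4←I1
t=8  I2 complete
t=9  R2←I2
t=10  I3 dispatched to M0
t=11  I3 operands ready | I4 dispatched to A0
t=12  I4 operands ready | I5 dispatched to A1
t=13  I4 complete
t=14  R0←I4
t=16  I3 complete
t=17  R3←I3
t=18  I5 operands ready
t=20  I5 complete
t=21  R2←I5
t=22  I6 dispatched to A1
t=23  I6 operands ready
t=25  I6 complete
t=26  R2←I6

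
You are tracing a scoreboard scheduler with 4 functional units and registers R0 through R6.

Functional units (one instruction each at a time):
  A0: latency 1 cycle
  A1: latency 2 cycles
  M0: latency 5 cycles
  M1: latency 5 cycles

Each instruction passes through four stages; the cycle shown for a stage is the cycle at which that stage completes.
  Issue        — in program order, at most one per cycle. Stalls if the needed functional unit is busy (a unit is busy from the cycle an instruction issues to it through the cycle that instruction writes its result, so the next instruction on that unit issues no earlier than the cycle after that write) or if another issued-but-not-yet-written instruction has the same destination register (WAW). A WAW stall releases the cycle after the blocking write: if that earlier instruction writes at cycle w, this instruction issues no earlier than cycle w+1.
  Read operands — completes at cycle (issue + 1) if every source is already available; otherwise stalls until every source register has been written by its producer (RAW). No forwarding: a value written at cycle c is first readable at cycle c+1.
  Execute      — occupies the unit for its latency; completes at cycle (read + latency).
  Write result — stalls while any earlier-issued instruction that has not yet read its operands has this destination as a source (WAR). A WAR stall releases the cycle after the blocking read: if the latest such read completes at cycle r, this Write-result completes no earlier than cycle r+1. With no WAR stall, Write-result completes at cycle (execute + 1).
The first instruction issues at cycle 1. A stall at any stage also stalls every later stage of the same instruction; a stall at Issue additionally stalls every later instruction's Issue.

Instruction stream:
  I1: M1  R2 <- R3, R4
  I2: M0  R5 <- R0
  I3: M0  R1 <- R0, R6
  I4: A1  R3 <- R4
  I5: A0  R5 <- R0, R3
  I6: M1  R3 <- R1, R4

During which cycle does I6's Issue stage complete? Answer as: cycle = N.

c1: I1 issues→M1
c2: I1 reads · I2 issues→M0
c3: I2 reads
c7: I1 exec-done
c8: I1 writes R2 · I2 exec-done
c9: I2 writes R5
c10: I3 issues→M0
c11: I3 reads · I4 issues→A1
c12: I4 reads · I5 issues→A0
c14: I4 exec-done
c15: I4 writes R3
c16: I3 exec-done · I5 reads · I6 issues→M1
c17: I3 writes R1 · I5 exec-done
c18: I5 writes R5 · I6 reads
c23: I6 exec-done
c24: I6 writes R3

cycle = 16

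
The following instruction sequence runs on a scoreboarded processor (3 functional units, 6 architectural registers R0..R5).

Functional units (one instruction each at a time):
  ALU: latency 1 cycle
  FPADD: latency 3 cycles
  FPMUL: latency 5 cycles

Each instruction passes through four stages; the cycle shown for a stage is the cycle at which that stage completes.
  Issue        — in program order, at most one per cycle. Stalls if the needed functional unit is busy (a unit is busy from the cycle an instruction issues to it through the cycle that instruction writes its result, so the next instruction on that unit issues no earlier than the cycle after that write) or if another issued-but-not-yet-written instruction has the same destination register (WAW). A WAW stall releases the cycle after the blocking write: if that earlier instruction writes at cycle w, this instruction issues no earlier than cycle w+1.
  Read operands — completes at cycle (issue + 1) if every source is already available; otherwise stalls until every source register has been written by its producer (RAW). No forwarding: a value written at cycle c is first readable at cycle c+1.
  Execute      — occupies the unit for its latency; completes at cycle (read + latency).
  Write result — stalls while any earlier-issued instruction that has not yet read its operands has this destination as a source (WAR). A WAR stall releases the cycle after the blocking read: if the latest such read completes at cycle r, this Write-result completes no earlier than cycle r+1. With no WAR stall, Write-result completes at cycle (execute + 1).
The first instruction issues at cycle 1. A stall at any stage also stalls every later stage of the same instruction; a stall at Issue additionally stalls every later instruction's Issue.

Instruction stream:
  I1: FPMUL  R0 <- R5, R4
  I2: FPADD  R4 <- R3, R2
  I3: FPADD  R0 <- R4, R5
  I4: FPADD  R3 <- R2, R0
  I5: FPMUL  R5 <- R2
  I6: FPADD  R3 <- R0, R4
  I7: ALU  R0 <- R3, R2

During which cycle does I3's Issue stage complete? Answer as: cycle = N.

cycle = 9

cycle 1: I1→FPMUL
cycle 2: I1 RO; I2→FPADD
cycle 3: I2 RO
cycle 6: I2 EX
cycle 7: I1 EX; I2 WR R4
cycle 8: I1 WR R0
cycle 9: I3→FPADD
cycle 10: I3 RO
cycle 13: I3 EX
cycle 14: I3 WR R0
cycle 15: I4→FPADD
cycle 16: I4 RO; I5→FPMUL
cycle 17: I5 RO
cycle 19: I4 EX
cycle 20: I4 WR R3
cycle 21: I6→FPADD
cycle 22: I5 EX; I6 RO; I7→ALU
cycle 23: I5 WR R5
cycle 25: I6 EX
cycle 26: I6 WR R3
cycle 27: I7 RO
cycle 28: I7 EX
cycle 29: I7 WR R0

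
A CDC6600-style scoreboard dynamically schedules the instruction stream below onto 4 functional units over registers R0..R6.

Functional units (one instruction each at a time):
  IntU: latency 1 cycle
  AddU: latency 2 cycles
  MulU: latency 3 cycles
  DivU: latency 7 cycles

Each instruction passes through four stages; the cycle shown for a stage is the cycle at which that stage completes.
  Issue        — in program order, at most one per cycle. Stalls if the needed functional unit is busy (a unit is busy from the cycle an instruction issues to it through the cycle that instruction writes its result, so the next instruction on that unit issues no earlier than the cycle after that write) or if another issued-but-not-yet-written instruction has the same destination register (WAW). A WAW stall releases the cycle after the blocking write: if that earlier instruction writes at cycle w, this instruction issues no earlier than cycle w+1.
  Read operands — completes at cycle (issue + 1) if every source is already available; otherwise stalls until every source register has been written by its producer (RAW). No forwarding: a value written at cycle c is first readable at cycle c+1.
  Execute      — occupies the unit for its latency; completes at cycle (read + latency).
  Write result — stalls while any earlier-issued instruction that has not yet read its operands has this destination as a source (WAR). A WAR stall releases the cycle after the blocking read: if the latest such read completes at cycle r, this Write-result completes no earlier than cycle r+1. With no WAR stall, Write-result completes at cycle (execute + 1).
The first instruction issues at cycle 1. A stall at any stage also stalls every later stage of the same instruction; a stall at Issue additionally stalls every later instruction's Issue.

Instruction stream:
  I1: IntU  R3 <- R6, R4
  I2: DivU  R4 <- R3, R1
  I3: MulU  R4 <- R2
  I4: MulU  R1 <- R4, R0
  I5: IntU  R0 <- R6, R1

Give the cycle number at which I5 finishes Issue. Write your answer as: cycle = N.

[1] I1 issues→IntU
[2] I1 reads | I2 issues→DivU
[3] I1 exec-done
[4] I1 writes R3
[5] I2 reads
[12] I2 exec-done
[13] I2 writes R4
[14] I3 issues→MulU
[15] I3 reads
[18] I3 exec-done
[19] I3 writes R4
[20] I4 issues→MulU
[21] I4 reads | I5 issues→IntU
[24] I4 exec-done
[25] I4 writes R1
[26] I5 reads
[27] I5 exec-done
[28] I5 writes R0

cycle = 21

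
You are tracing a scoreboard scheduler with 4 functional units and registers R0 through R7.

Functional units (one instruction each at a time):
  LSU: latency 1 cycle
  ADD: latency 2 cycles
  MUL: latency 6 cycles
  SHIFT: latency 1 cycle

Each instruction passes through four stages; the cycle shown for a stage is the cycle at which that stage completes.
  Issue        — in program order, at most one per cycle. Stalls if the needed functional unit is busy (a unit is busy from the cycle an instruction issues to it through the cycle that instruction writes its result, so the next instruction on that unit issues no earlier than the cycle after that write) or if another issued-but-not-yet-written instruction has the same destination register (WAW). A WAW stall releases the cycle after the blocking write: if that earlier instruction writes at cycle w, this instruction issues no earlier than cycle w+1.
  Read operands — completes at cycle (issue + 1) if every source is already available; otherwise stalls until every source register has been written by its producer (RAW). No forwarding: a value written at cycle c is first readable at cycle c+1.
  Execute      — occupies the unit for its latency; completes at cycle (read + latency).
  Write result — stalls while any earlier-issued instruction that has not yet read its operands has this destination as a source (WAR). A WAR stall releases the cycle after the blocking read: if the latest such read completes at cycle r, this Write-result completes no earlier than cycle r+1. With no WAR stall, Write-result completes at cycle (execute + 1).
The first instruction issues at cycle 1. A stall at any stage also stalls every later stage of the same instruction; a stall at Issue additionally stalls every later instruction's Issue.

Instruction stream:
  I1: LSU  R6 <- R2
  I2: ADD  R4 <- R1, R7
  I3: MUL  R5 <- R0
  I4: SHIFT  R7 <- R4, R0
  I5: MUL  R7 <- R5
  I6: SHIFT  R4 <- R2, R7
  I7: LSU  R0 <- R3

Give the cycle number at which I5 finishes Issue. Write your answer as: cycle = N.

[I1] 1/2/3/4
[I2] 2/3/5/6
[I3] 3/4/10/11
[I4] 4/7/8/9  (RAW R4: wait I2 write@6)
[I5] 12/13/19/20  (struct: MUL busy until I3 writes@11)
[I6] 13/21/22/23  (RAW R7: wait I5 write@20)
[I7] 14/15/16/17

cycle = 12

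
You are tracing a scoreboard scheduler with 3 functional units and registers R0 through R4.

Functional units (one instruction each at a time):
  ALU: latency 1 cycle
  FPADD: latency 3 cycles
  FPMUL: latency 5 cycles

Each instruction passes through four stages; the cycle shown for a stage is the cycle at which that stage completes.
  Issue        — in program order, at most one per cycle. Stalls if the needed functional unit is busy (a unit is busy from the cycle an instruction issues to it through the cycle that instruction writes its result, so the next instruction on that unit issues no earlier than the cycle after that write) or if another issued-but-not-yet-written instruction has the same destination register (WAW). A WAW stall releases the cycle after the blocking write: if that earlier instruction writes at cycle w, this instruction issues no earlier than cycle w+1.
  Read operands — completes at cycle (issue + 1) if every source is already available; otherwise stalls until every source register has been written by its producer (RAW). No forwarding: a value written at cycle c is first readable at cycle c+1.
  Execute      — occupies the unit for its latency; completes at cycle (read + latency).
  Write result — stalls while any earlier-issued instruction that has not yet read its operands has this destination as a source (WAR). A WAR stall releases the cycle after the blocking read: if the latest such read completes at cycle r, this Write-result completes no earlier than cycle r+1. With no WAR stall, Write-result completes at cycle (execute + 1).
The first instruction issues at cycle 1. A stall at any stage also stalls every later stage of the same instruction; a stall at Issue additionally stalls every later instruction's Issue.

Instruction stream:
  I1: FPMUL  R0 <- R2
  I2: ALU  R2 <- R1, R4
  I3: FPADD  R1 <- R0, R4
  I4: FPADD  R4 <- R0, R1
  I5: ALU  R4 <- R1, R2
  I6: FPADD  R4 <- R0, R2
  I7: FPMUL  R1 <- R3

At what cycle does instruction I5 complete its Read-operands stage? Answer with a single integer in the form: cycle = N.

cycle = 21

c1: issue I1 (FPMUL)
c2: I1 read-ops | issue I2 (ALU)
c3: I2 read-ops | issue I3 (FPADD)
c4: I2 finished on ALU
c5: I2→R2
c7: I1 finished on FPMUL
c8: I1→R0
c9: I3 read-ops
c12: I3 finished on FPADD
c13: I3→R1
c14: issue I4 (FPADD)
c15: I4 read-ops
c18: I4 finished on FPADD
c19: I4→R4
c20: issue I5 (ALU)
c21: I5 read-ops
c22: I5 finished on ALU
c23: I5→R4
c24: issue I6 (FPADD)
c25: I6 read-ops | issue I7 (FPMUL)
c26: I7 read-ops
c28: I6 finished on FPADD
c29: I6→R4
c31: I7 finished on FPMUL
c32: I7→R1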